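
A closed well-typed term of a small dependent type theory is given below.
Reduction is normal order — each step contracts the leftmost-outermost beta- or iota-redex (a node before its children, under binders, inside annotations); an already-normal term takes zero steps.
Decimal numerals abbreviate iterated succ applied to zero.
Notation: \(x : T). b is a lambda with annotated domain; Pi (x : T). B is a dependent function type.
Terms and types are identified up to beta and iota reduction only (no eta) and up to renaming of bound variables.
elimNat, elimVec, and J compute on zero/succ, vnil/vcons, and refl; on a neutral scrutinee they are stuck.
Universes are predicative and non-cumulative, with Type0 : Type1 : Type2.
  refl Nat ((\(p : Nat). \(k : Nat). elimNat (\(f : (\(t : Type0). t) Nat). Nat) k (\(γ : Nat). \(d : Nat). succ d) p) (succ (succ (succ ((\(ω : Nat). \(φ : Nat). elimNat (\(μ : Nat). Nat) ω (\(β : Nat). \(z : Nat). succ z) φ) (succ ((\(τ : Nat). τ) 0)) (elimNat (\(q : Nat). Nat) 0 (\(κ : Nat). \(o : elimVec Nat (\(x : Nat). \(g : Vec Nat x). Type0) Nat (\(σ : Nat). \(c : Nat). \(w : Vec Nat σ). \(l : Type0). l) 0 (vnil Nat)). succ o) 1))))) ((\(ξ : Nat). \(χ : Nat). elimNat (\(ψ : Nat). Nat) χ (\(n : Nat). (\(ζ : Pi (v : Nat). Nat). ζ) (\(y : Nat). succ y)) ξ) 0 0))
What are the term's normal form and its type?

reduced normal form:
  refl Nat 5
inferred type:
  Eq Nat 5 5
observation: the leftmost-outermost redex is a beta-redex, and normalization takes 33 steps.


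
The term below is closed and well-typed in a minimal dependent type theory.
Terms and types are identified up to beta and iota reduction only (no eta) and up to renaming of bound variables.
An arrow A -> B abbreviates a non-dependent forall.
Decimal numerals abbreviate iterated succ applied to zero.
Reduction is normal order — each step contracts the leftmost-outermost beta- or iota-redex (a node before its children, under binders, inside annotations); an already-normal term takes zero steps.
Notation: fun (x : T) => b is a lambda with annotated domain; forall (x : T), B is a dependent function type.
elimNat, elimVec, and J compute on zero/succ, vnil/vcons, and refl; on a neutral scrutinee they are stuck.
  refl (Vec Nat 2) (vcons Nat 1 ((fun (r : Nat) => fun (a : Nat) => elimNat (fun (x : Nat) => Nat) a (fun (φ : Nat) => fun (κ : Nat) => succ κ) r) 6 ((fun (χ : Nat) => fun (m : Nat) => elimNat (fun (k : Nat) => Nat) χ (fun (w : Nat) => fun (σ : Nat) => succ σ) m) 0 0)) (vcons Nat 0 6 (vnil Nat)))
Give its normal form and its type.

reduced normal form:
  refl (Vec Nat 2) (vcons Nat 1 6 (vcons Nat 0 6 (vnil Nat)))
the term's type:
  Eq (Vec Nat 2) (vcons Nat 1 6 (vcons Nat 0 6 (vnil Nat))) (vcons Nat 1 6 (vcons Nat 0 6 (vnil Nat)))


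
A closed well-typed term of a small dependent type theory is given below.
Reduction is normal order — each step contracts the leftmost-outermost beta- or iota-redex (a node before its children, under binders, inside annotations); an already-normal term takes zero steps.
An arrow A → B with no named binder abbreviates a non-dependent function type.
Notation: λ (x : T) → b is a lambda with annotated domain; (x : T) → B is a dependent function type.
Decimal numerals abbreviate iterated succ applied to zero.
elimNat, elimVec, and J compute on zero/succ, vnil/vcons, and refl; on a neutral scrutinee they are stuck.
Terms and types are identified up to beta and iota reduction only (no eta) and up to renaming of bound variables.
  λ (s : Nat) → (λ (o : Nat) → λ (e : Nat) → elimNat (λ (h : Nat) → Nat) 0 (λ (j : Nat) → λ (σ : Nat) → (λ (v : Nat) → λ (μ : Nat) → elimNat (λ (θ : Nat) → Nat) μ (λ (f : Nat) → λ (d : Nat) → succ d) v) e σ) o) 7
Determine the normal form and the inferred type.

reduced normal form:
  λ (s : Nat) → λ (o : Nat) → elimNat (λ (e : Nat) → Nat) (elimNat (λ (h : Nat) → Nat) (elimNat (λ (j : Nat) → Nat) (elimNat (λ (σ : Nat) → Nat) (elimNat (λ (v : Nat) → Nat) (elimNat (λ (μ : Nat) → Nat) (elimNat (λ (θ : Nat) → Nat) 0 (λ (f : Nat) → λ (d : Nat) → succ d) o) (λ (g : Nat) → λ (κ : Nat) → succ κ) o) (λ (φ : Nat) → λ (r : Nat) → succ r) o) (λ (b : Nat) → λ (l : Nat) → succ l) o) (λ (x : Nat) → λ (ν : Nat) → succ ν) o) (λ (ξ : Nat) → λ (τ : Nat) → succ τ) o) (λ (β : Nat) → λ (χ : Nat) → succ χ) o
inferred type:
  Nat → Nat → Nat


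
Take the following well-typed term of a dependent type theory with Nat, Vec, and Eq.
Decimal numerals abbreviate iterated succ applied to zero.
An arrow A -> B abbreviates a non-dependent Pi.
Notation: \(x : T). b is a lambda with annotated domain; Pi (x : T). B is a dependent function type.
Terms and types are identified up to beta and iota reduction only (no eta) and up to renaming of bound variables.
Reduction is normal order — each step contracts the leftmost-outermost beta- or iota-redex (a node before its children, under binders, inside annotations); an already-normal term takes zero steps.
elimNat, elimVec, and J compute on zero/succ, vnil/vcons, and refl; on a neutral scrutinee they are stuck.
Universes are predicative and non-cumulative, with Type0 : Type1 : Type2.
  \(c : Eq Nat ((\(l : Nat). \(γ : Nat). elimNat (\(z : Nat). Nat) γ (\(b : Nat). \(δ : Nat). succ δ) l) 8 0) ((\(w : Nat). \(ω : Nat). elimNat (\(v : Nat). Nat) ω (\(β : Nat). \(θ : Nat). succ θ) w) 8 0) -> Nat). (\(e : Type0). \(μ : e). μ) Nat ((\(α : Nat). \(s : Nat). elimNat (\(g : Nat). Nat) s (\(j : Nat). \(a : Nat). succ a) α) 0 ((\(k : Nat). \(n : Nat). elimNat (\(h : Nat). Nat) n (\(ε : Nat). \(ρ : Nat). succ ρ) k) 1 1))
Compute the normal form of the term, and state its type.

reduced normal form:
  \(c : Eq Nat 8 8 -> Nat). 2
the term's type:
  (Eq Nat 8 8 -> Nat) -> Nat
observation: the leftmost-outermost redex is a beta-redex, and normalization takes 65 steps.


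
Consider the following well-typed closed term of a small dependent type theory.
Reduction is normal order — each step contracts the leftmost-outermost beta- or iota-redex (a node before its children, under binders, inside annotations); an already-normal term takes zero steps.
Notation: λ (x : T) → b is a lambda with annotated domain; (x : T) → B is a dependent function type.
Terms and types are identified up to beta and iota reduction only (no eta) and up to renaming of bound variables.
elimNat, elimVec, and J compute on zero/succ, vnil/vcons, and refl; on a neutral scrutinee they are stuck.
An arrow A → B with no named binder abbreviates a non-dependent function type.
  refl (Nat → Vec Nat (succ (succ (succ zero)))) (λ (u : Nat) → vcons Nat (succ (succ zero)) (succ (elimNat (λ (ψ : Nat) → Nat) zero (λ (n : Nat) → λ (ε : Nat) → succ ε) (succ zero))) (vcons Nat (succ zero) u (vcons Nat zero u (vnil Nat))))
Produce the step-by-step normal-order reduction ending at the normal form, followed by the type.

reduction (normal order):
  refl (Nat → Vec Nat (succ (succ (succ zero)))) (λ (u : Nat) → vcons Nat (succ (succ zero)) (succ (elimNat (λ (ψ : Nat) → Nat) zero (λ (n : Nat) → λ (ε : Nat) → succ ε) (succ zero))) (vcons Nat (succ zero) u (vcons Nat zero u (vnil Nat))))
  ~> refl (Nat → Vec Nat (succ (succ (succ zero)))) (λ (u : Nat) → vcons Nat (succ (succ zero)) (succ ((λ (ψ : Nat) → λ (n : Nat) → succ n) zero (elimNat (λ (ε : Nat) → Nat) zero (λ (η : Nat) → λ (ξ : Nat) → succ ξ) zero))) (vcons Nat (succ zero) u (vcons Nat zero u (vnil Nat))))
  ~> refl (Nat → Vec Nat (succ (succ (succ zero)))) (λ (u : Nat) → vcons Nat (succ (succ zero)) (succ ((λ (ψ : Nat) → succ ψ) (elimNat (λ (n : Nat) → Nat) zero (λ (ε : Nat) → λ (η : Nat) → succ η) zero))) (vcons Nat (succ zero) u (vcons Nat zero u (vnil Nat))))
  ~> refl (Nat → Vec Nat (succ (succ (succ zero)))) (λ (u : Nat) → vcons Nat (succ (succ zero)) (succ (succ (elimNat (λ (ψ : Nat) → Nat) zero (λ (n : Nat) → λ (ε : Nat) → succ ε) zero))) (vcons Nat (succ zero) u (vcons Nat zero u (vnil Nat))))
  ~> refl (Nat → Vec Nat (succ (succ (succ zero)))) (λ (u : Nat) → vcons Nat (succ (succ zero)) (succ (succ zero)) (vcons Nat (succ zero) u (vcons Nat zero u (vnil Nat))))
type:
  Eq (Nat → Vec Nat (succ (succ (succ zero)))) (λ (u : Nat) → vcons Nat (succ (succ zero)) (succ (succ zero)) (vcons Nat (succ zero) u (vcons Nat zero u (vnil Nat)))) (λ (ψ : Nat) → vcons Nat (succ (succ zero)) (succ (succ zero)) (vcons Nat (succ zero) ψ (vcons Nat zero ψ (vnil Nat))))


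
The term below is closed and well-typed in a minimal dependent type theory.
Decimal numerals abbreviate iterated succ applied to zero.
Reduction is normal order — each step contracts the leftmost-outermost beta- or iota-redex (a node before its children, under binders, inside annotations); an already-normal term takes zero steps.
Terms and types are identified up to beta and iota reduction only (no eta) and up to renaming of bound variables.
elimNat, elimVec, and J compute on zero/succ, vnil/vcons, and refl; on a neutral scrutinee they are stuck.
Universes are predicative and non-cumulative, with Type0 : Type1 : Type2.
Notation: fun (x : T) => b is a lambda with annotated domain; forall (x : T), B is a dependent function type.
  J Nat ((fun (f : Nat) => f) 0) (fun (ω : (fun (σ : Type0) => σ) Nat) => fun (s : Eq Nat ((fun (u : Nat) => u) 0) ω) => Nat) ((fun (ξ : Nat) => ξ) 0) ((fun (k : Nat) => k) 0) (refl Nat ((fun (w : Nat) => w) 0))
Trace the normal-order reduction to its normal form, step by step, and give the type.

reduction (normal order):
  J Nat ((fun (f : Nat) => f) 0) (fun (ω : (fun (σ : Type0) => σ) Nat) => fun (s : Eq Nat ((fun (u : Nat) => u) 0) ω) => Nat) ((fun (ξ : Nat) => ξ) 0) ((fun (k : Nat) => k) 0) (refl Nat ((fun (w : Nat) => w) 0))
  ~> (fun (f : Nat) => f) 0
  ~> 0
the term's type:
  Nat


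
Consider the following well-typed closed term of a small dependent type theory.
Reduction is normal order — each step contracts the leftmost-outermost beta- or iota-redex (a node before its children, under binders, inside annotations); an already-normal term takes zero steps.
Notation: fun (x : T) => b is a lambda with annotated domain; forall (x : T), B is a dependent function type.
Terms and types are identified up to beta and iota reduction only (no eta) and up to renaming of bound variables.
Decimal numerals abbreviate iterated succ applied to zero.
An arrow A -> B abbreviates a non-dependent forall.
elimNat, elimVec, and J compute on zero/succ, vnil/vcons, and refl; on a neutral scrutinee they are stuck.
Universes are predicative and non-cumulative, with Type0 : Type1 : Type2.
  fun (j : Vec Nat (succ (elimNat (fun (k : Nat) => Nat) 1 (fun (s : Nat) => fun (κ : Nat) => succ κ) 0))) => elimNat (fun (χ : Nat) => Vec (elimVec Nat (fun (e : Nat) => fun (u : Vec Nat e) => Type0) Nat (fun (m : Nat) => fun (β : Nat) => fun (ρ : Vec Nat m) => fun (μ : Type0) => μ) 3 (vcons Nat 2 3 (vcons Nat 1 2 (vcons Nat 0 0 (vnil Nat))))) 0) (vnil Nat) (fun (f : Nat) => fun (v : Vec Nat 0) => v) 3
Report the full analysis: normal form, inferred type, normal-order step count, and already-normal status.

reduced normal form:
  fun (j : Vec Nat 2) => vnil Nat
the term's type:
  Vec Nat 2 -> Vec Nat 0
steps to reach normal form (normal order): 11
term was already normal: no
first redex: an elimNat iota-redex


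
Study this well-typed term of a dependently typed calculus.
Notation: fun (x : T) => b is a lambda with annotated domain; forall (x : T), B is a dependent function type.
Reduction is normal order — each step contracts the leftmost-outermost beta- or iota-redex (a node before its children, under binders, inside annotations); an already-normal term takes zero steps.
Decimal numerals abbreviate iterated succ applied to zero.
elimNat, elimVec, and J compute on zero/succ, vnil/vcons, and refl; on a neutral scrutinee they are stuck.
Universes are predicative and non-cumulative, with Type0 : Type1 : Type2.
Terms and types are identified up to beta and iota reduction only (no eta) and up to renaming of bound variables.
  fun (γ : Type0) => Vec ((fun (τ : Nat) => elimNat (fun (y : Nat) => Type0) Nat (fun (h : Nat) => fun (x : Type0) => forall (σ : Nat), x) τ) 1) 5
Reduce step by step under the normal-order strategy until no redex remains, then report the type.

normal-order reduction sequence:
  fun (γ : Type0) => Vec ((fun (τ : Nat) => elimNat (fun (y : Nat) => Type0) Nat (fun (h : Nat) => fun (x : Type0) => forall (σ : Nat), x) τ) 1) 5
  ~> fun (γ : Type0) => Vec (elimNat (fun (τ : Nat) => Type0) Nat (fun (y : Nat) => fun (h : Type0) => forall (x : Nat), h) 1) 5
  ~> fun (γ : Type0) => Vec ((fun (τ : Nat) => fun (y : Type0) => forall (h : Nat), y) 0 (elimNat (fun (x : Nat) => Type0) Nat (fun (σ : Nat) => fun (c : Type0) => forall (o : Nat), c) 0)) 5
  ~> fun (γ : Type0) => Vec ((fun (τ : Type0) => forall (y : Nat), τ) (elimNat (fun (h : Nat) => Type0) Nat (fun (x : Nat) => fun (σ : Type0) => forall (c : Nat), σ) 0)) 5
  ~> fun (γ : Type0) => Vec (forall (τ : Nat), elimNat (fun (y : Nat) => Type0) Nat (fun (h : Nat) => fun (x : Type0) => forall (σ : Nat), x) 0) 5
  ~> fun (γ : Type0) => Vec (forall (τ : Nat), Nat) 5
type:
  forall (γ : Type0), Type0


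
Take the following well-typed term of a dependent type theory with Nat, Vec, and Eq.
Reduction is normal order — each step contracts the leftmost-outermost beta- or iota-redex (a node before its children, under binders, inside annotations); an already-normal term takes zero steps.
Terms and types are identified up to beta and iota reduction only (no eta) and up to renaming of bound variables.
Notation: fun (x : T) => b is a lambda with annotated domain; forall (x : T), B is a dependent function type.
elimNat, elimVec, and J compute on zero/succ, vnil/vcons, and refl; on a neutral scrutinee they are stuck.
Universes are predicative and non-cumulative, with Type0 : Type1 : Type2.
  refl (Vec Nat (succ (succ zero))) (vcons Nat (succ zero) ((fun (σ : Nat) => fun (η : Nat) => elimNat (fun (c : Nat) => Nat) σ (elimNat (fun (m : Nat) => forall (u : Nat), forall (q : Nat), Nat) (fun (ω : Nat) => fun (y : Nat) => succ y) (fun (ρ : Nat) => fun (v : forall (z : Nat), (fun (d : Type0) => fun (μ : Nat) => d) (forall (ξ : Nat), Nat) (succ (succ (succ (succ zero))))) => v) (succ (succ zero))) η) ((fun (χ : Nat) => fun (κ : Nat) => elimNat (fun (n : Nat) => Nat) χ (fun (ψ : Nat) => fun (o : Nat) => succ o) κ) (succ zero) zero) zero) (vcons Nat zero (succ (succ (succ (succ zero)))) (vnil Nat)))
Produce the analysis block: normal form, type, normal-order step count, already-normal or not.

reduced normal form:
  refl (Vec Nat (succ (succ zero))) (vcons Nat (succ zero) (succ zero) (vcons Nat zero (succ (succ (succ (succ zero)))) (vnil Nat)))
the term's type:
  Eq (Vec Nat (succ (succ zero))) (vcons Nat (succ zero) (succ zero) (vcons Nat zero (succ (succ (succ (succ zero)))) (vnil Nat))) (vcons Nat (succ zero) (succ zero) (vcons Nat zero (succ (succ (succ (succ zero)))) (vnil Nat)))
normal-order step count: 6
already normal: no
first redex: a beta-redex


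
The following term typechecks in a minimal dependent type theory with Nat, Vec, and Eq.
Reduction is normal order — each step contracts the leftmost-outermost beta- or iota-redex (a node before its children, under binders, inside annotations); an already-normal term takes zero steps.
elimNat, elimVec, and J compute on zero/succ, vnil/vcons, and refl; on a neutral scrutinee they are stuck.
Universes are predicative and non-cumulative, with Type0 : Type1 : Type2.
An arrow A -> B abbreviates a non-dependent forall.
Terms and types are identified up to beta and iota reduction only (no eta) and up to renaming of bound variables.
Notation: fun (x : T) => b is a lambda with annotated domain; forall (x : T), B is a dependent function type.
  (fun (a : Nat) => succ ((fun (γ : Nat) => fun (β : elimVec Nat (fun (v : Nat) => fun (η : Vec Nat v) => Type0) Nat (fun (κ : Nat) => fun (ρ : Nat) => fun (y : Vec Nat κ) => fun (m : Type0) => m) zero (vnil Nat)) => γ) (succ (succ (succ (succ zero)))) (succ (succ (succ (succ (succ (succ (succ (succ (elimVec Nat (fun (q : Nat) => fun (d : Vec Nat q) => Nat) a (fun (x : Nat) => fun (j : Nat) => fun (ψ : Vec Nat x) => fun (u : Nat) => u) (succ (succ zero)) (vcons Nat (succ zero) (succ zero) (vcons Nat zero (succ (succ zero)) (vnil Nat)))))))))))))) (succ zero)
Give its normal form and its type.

reduced normal form:
  succ (succ (succ (succ (succ zero))))
inferred type:
  Nat


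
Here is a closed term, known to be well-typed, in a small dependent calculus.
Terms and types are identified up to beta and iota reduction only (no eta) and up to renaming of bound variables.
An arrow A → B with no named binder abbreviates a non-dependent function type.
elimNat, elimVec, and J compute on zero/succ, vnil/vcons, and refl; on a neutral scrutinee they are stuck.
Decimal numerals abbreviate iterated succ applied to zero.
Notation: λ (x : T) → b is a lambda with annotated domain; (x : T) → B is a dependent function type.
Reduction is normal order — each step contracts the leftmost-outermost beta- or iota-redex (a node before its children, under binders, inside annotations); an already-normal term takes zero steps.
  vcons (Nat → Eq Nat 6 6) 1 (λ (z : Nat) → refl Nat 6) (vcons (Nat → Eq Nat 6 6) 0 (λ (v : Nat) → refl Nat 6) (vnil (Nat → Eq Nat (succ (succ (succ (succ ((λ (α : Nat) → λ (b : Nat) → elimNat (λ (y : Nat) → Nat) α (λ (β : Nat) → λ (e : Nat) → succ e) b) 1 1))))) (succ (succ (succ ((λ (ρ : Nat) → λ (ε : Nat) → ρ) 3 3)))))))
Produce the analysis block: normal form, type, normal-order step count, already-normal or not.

normal form:
  vcons (Nat → Eq Nat 6 6) 1 (λ (z : Nat) → refl Nat 6) (vcons (Nat → Eq Nat 6 6) 0 (λ (v : Nat) → refl Nat 6) (vnil (Nat → Eq Nat 6 6)))
the term's type:
  Vec (Nat → Eq Nat 6 6) 2
steps to reach normal form (normal order): 8
already normal: no
first redex: a beta-redex


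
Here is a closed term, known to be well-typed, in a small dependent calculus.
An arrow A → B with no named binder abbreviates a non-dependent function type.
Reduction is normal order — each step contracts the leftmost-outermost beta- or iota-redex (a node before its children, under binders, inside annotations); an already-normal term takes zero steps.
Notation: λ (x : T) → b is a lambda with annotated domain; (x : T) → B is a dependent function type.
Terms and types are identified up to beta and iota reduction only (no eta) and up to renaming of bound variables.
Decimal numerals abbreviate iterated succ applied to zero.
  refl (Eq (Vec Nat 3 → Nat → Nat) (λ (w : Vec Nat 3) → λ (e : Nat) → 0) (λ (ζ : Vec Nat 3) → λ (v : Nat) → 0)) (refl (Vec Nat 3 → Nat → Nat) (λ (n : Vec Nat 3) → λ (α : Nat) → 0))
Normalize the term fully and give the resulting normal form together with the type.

reduced normal form:
  refl (Eq (Vec Nat 3 → Nat → Nat) (λ (w : Vec Nat 3) → λ (e : Nat) → 0) (λ (ζ : Vec Nat 3) → λ (v : Nat) → 0)) (refl (Vec Nat 3 → Nat → Nat) (λ (n : Vec Nat 3) → λ (α : Nat) → 0))
inferred type:
  Eq (Eq (Vec Nat 3 → Nat → Nat) (λ (w : Vec Nat 3) → λ (e : Nat) → 0) (λ (ζ : Vec Nat 3) → λ (v : Nat) → 0)) (refl (Vec Nat 3 → Nat → Nat) (λ (n : Vec Nat 3) → λ (α : Nat) → 0)) (refl (Vec Nat 3 → Nat → Nat) (λ (o : Vec Nat 3) → λ (a : Nat) → 0))
observation: no redex remains anywhere in the term; it is its own normal form.


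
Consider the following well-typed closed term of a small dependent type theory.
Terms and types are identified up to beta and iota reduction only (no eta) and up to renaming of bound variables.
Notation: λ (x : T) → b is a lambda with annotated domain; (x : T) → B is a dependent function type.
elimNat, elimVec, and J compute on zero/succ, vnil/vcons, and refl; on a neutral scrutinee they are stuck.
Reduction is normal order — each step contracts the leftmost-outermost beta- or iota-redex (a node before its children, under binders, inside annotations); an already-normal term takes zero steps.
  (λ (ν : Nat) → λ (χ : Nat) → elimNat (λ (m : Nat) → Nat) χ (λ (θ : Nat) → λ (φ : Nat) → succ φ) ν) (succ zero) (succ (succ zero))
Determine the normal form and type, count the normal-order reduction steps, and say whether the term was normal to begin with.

reduced normal form:
  succ (succ (succ zero))
type:
  Nat
reduction steps (normal order): 6
already normal: no
first contracted redex: a beta-redex


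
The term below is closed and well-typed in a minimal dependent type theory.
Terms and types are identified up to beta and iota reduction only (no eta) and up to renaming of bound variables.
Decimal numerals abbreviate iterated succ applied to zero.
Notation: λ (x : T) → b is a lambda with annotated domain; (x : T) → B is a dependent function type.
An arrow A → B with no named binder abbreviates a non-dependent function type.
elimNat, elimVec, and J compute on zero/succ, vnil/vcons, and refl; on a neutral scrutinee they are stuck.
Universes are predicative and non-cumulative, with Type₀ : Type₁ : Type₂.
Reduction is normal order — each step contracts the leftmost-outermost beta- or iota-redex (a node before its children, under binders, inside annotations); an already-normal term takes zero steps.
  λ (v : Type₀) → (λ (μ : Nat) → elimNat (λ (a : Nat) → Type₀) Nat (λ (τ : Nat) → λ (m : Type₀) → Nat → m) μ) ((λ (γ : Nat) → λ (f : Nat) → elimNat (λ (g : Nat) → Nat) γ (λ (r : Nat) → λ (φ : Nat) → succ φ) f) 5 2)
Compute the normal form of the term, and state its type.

normal form:
  λ (v : Type₀) → Nat → Nat → Nat → Nat → Nat → Nat → Nat → Nat
type:
  Type₀ → Type₀
observation: the term reaches its normal form after 32 normal-order steps.


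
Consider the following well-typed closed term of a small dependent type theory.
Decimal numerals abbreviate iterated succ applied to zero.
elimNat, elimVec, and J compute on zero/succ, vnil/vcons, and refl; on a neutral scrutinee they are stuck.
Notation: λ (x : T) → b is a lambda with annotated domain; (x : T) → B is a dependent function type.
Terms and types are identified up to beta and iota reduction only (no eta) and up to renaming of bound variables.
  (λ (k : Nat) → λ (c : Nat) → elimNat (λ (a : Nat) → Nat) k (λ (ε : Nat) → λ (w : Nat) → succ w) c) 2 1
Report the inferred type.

type:
  Nat


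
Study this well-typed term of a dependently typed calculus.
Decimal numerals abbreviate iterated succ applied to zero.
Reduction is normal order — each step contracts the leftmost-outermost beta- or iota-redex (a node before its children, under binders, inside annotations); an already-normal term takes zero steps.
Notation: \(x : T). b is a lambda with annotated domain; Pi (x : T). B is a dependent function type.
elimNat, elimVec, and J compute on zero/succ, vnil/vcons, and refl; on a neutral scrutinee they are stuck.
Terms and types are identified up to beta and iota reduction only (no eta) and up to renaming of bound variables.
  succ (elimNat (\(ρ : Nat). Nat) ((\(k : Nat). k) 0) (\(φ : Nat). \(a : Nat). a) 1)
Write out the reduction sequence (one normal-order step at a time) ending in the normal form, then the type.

normal-order reduction:
  succ (elimNat (\(ρ : Nat). Nat) ((\(k : Nat). k) 0) (\(φ : Nat). \(a : Nat). a) 1)
  ~> succ ((\(ρ : Nat). \(k : Nat). k) 0 (elimNat (\(φ : Nat). Nat) ((\(a : Nat). a) 0) (\(v : Nat). \(ψ : Nat). ψ) 0))
  ~> succ ((\(ρ : Nat). ρ) (elimNat (\(k : Nat). Nat) ((\(φ : Nat). φ) 0) (\(a : Nat). \(v : Nat). v) 0))
  ~> succ (elimNat (\(ρ : Nat). Nat) ((\(k : Nat). k) 0) (\(φ : Nat). \(a : Nat). a) 0)
  ~> succ ((\(ρ : Nat). ρ) 0)
  ~> 1
type:
  Nat


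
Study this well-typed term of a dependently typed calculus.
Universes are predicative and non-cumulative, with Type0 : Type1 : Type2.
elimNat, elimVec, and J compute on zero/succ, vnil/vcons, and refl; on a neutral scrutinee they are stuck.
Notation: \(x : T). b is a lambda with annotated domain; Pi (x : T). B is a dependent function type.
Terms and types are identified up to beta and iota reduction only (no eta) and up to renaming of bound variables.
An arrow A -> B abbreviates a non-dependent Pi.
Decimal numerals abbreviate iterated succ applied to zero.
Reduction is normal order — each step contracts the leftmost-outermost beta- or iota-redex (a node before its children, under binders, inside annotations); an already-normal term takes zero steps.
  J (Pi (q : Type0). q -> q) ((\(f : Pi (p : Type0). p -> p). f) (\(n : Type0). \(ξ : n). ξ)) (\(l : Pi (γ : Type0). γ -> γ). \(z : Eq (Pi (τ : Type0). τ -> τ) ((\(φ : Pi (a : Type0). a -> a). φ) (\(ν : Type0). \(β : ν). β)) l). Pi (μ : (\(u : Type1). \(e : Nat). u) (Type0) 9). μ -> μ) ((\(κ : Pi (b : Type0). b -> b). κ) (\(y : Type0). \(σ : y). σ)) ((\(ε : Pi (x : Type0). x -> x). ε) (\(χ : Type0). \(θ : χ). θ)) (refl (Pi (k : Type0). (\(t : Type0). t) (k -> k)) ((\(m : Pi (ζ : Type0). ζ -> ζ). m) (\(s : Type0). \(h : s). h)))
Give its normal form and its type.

normal form:
  \(q : Type0). \(f : q). f
the term's type:
  Pi (q : Type0). q -> q


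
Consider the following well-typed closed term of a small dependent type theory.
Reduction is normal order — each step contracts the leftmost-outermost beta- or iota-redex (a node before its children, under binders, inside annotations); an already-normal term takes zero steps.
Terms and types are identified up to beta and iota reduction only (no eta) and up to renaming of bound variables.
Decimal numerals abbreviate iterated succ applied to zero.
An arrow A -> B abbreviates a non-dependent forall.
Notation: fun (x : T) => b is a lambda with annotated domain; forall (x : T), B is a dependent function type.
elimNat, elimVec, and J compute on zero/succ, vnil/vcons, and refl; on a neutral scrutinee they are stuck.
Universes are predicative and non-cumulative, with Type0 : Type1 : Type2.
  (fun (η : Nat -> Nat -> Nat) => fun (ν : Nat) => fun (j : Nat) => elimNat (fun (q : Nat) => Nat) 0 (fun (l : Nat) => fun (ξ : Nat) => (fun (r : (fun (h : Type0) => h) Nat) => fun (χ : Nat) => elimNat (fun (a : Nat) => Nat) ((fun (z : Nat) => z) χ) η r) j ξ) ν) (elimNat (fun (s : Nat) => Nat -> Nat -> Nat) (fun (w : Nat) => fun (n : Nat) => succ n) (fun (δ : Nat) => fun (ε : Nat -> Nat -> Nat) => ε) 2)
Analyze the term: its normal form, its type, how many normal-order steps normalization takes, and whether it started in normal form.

reduced normal form:
  fun (η : Nat) => fun (ν : Nat) => elimNat (fun (j : Nat) => Nat) 0 (fun (q : Nat) => fun (l : Nat) => elimNat (fun (ξ : Nat) => Nat) l (fun (r : Nat) => fun (h : Nat) => succ h) ν) η
type:
  Nat -> Nat -> Nat
steps to reach normal form (normal order): 11
started in normal form: no
first contracted redex: a beta-redex


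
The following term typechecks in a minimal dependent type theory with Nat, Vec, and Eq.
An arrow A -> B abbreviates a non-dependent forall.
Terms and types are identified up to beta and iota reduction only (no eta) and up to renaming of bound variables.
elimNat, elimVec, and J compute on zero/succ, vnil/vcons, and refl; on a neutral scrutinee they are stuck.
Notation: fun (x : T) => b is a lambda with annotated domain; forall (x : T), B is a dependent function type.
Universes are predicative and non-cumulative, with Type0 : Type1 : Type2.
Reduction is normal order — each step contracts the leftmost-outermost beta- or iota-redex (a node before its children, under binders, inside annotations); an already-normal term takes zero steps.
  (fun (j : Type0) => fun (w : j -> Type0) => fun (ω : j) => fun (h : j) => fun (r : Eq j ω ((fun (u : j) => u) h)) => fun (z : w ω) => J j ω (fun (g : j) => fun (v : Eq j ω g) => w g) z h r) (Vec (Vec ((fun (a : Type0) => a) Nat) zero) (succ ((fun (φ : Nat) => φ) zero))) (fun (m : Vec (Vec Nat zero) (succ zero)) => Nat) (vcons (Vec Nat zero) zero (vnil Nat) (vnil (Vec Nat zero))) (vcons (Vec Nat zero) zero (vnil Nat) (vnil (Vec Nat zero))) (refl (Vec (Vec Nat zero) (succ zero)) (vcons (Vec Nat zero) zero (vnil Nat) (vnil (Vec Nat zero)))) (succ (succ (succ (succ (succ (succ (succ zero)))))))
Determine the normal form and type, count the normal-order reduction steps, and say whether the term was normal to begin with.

normal form:
  succ (succ (succ (succ (succ (succ (succ zero))))))
type:
  Nat
reduction steps (normal order): 7
started in normal form: no
first redex: a beta-redex


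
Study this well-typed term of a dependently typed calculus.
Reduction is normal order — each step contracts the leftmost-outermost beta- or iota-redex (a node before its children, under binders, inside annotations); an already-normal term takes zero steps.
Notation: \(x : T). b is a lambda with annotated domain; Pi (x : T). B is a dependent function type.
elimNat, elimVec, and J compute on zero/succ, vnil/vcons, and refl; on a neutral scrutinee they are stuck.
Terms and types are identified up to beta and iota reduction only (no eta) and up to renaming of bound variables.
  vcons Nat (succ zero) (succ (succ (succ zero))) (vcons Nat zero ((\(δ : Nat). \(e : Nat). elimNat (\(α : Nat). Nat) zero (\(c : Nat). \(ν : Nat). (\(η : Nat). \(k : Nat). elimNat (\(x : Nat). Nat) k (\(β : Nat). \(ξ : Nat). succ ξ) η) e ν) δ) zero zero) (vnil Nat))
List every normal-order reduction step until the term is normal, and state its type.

reduction (normal order):
  vcons Nat (succ zero) (succ (succ (succ zero))) (vcons Nat zero ((\(δ : Nat). \(e : Nat). elimNat (\(α : Nat). Nat) zero (\(c : Nat). \(ν : Nat). (\(η : Nat). \(k : Nat). elimNat (\(x : Nat). Nat) k (\(β : Nat). \(ξ : Nat). succ ξ) η) e ν) δ) zero zero) (vnil Nat))
  ~> vcons Nat (succ zero) (succ (succ (succ zero))) (vcons Nat zero ((\(δ : Nat). elimNat (\(e : Nat). Nat) zero (\(α : Nat). \(c : Nat). (\(ν : Nat). \(η : Nat). elimNat (\(k : Nat). Nat) η (\(x : Nat). \(β : Nat). succ β) ν) δ c) zero) zero) (vnil Nat))
  ~> vcons Nat (succ zero) (succ (succ (succ zero))) (vcons Nat zero (elimNat (\(δ : Nat). Nat) zero (\(e : Nat). \(α : Nat). (\(c : Nat). \(ν : Nat). elimNat (\(η : Nat). Nat) ν (\(k : Nat). \(x : Nat). succ x) c) zero α) zero) (vnil Nat))
  ~> vcons Nat (succ zero) (succ (succ (succ zero))) (vcons Nat zero zero (vnil Nat))
the term's type:
  Vec Nat (succ (succ zero))


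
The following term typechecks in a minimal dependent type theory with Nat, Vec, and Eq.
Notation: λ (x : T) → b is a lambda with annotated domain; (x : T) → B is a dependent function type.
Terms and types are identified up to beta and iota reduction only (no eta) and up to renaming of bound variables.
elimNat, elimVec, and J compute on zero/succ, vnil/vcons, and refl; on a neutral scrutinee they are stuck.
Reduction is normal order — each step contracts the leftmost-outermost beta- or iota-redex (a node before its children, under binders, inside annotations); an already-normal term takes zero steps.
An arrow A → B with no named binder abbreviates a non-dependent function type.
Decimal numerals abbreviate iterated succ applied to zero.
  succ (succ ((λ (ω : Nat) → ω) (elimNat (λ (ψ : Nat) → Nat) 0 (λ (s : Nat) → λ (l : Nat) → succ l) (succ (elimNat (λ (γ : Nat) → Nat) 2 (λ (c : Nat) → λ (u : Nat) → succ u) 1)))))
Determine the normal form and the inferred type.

resulting normal form:
  6
the term's type:
  Nat
observation: the leftmost-outermost redex is a beta-redex, and normalization takes 18 steps.


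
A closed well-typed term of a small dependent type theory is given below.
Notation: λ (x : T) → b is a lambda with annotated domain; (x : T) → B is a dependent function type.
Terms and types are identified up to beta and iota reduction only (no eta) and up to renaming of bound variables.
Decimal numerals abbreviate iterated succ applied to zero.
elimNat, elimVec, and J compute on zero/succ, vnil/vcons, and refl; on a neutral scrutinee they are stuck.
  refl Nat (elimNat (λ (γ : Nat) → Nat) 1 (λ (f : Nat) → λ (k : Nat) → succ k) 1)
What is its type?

type:
  Eq Nat 2 2


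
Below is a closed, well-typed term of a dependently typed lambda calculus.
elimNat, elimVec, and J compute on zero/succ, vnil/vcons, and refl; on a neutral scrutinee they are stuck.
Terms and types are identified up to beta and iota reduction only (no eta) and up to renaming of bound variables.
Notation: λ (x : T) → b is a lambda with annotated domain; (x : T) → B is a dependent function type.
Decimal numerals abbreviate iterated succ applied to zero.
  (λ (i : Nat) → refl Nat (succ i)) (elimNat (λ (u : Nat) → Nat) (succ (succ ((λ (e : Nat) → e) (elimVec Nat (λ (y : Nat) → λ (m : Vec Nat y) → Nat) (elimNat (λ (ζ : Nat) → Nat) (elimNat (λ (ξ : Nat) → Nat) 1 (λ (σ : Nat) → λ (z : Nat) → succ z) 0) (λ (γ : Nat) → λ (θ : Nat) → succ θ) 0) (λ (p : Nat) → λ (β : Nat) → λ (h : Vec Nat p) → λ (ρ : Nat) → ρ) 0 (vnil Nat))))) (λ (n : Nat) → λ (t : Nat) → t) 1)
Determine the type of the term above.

the term's type:
  Eq Nat 4 4


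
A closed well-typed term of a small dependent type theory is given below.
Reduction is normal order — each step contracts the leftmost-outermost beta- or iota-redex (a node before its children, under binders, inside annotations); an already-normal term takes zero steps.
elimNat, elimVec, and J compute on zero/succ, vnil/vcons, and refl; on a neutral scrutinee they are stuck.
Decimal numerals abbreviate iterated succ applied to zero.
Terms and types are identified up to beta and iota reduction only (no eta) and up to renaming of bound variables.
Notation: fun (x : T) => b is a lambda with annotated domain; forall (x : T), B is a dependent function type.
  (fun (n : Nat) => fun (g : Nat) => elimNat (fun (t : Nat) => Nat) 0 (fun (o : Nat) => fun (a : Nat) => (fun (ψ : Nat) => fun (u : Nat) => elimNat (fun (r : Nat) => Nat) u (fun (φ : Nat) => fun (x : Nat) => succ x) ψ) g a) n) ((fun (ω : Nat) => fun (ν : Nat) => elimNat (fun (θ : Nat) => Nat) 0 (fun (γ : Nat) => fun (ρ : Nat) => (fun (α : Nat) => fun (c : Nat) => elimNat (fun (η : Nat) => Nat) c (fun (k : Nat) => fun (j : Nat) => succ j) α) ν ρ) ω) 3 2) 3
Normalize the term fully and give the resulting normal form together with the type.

resulting normal form:
  18
the term's type:
  Nat
observation: normalization takes exactly 72 steps under the normal-order strategy.


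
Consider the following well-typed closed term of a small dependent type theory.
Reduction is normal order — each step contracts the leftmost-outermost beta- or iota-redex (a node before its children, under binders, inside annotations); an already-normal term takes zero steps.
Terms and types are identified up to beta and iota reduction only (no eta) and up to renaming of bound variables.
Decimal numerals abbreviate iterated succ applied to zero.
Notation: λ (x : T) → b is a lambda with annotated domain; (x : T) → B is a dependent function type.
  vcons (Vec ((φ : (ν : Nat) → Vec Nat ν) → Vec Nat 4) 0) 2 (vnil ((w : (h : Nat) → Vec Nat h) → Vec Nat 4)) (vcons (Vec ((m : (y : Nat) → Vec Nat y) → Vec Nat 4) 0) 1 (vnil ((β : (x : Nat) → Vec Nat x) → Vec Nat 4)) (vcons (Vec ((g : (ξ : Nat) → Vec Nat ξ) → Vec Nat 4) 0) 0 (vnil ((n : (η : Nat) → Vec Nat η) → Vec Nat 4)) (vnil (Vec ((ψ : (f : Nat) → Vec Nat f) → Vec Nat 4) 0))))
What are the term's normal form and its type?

reduced normal form:
  vcons (Vec ((φ : (ν : Nat) → Vec Nat ν) → Vec Nat 4) 0) 2 (vnil ((w : (h : Nat) → Vec Nat h) → Vec Nat 4)) (vcons (Vec ((m : (y : Nat) → Vec Nat y) → Vec Nat 4) 0) 1 (vnil ((β : (x : Nat) → Vec Nat x) → Vec Nat 4)) (vcons (Vec ((g : (ξ : Nat) → Vec Nat ξ) → Vec Nat 4) 0) 0 (vnil ((n : (η : Nat) → Vec Nat η) → Vec Nat 4)) (vnil (Vec ((ψ : (f : Nat) → Vec Nat f) → Vec Nat 4) 0))))
the term's type:
  Vec (Vec ((φ : (ν : Nat) → Vec Nat ν) → Vec Nat 4) 0) 3


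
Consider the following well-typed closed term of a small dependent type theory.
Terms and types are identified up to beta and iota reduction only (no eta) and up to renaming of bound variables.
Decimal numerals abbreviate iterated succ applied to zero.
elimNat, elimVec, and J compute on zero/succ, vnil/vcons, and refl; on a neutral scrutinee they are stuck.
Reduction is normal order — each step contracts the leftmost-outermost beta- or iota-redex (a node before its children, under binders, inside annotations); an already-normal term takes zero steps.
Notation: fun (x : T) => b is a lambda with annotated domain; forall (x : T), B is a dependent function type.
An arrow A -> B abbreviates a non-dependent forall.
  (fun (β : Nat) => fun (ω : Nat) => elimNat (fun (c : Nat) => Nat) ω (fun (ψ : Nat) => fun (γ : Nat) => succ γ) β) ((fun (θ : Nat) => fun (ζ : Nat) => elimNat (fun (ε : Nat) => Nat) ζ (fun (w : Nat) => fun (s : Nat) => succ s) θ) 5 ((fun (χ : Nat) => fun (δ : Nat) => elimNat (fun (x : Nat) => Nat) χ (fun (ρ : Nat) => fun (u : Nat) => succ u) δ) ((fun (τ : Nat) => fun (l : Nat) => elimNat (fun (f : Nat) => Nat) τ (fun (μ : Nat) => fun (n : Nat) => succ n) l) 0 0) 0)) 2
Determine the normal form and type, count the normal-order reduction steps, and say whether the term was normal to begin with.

reduced normal form:
  7
type:
  Nat
reduction steps (normal order): 42
started in normal form: no
first contracted redex: a beta-redex


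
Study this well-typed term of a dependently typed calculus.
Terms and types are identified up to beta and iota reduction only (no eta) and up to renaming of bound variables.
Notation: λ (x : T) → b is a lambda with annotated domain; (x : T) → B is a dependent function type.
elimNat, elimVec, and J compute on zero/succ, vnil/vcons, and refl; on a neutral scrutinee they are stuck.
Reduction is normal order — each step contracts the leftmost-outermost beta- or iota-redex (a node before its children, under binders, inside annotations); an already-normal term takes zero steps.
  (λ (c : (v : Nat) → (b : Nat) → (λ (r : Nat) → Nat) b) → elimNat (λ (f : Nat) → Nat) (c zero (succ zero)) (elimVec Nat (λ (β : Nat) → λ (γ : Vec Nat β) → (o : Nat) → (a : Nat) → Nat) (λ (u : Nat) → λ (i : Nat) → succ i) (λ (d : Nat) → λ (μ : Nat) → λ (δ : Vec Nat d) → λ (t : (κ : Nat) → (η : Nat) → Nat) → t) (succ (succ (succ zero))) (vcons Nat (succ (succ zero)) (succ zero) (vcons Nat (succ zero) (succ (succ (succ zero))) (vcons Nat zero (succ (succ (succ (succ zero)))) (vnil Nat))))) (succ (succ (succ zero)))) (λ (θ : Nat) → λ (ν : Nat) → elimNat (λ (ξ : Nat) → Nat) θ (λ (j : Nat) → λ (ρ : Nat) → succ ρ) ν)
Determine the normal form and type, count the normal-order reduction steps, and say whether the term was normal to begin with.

resulting normal form:
  succ (succ (succ (succ zero)))
inferred type:
  Nat
normal-order step count: 65
term was already normal: no
first redex: a beta-redex


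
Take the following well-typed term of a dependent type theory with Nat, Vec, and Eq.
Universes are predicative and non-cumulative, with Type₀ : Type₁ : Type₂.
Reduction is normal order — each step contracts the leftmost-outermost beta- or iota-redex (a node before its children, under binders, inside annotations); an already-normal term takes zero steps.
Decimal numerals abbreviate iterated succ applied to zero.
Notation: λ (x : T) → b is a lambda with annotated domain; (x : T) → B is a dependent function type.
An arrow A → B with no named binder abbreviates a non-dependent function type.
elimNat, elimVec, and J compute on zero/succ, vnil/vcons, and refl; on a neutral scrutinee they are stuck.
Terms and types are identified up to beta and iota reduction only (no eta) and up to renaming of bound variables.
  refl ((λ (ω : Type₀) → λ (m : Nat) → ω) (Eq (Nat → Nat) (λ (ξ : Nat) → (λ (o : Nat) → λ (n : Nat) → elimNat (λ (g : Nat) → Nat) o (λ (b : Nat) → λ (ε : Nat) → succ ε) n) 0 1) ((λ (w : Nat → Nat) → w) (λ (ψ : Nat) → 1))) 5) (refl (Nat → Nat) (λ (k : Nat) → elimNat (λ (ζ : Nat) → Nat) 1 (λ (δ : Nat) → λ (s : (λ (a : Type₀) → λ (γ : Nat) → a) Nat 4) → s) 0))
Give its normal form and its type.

normal form:
  refl (Eq (Nat → Nat) (λ (ω : Nat) → 1) (λ (m : Nat) → 1)) (refl (Nat → Nat) (λ (ξ : Nat) → 1))
type:
  Eq (Eq (Nat → Nat) (λ (ω : Nat) → 1) (λ (m : Nat) → 1)) (refl (Nat → Nat) (λ (ξ : Nat) → 1)) (refl (Nat → Nat) (λ (o : Nat) → 1))
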